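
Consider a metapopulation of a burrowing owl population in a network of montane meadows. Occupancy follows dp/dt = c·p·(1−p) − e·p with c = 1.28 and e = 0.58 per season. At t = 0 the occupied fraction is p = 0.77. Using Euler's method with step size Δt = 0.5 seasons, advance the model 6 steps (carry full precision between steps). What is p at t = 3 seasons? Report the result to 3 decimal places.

0.557

Update rule: p ← p + [c·p·(1−p) − e·p]·Δt with Δt = 0.5.
t = 0.5: p = 0.77000 + (-0.10996) = 0.66004
t = 1: p = 0.66004 + (-0.04781) = 0.61224
t = 1.5: p = 0.61224 + (-0.02561) = 0.58663
t = 2: p = 0.58663 + (-0.01492) = 0.57170
t = 2.5: p = 0.57170 + (-0.00908) = 0.56262
t = 3: p = 0.56262 + (-0.00567) = 0.55695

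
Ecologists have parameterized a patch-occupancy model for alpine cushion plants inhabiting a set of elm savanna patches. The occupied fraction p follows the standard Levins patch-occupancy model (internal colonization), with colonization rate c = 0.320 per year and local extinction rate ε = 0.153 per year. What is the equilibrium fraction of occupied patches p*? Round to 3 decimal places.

Setting dp/dt = 0 and dividing through by p* gives c·(1−p*) = ε.
So p* = 1 − ε/c = 1 − 0.153/0.320 = 1 − 0.4781 = 0.5219.

0.522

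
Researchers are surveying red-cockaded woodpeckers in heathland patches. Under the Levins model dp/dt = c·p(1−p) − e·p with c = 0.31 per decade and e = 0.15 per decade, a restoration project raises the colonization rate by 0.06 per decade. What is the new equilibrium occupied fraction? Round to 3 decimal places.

Before: p* = 1 − 0.15/0.31 = 0.5161.
After the change, c = 0.37, e = 0.15, so p* = 1 − 0.15/0.37 = 0.5946.

0.595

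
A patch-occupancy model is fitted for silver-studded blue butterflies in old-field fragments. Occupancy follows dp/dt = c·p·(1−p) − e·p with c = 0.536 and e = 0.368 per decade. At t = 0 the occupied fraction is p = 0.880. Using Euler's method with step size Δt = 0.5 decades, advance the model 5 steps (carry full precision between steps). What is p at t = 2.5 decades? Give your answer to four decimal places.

0.5173

Update rule: p ← p + [c·p·(1−p) − e·p]·Δt with Δt = 0.5.
step 1: Δp = -0.13362, p = 0.74638
step 2: Δp = -0.08660, p = 0.65978
step 3: Δp = -0.06124, p = 0.59854
step 4: Δp = -0.04573, p = 0.55280
step 5: Δp = -0.03546, p = 0.51734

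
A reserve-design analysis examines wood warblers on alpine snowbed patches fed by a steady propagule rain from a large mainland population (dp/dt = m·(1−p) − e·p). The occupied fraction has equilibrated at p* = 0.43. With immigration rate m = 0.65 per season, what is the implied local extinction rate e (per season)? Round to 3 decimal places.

At equilibrium m(1−p*) = e·p*, so e = m(1−p*)/p*.
e = 0.65 × 0.5700 / 0.43 = 0.8616.

0.862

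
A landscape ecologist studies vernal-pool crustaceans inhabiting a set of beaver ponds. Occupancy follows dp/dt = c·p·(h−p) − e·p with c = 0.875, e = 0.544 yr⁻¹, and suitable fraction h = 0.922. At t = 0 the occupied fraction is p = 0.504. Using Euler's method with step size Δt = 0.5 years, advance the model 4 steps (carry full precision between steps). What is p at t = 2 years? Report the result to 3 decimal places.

Update rule: p ← p + [c·p·(h−p) − e·p]·Δt with Δt = 0.5.
  1  |  dp/dt·Δt = -0.044919  |  p_1 = 0.459081
  2  |  dp/dt·Δt = -0.031894  |  p_2 = 0.427187
  3  |  dp/dt·Δt = -0.023717  |  p_3 = 0.403470
  4  |  dp/dt·Δt = -0.018214  |  p_4 = 0.385256

0.385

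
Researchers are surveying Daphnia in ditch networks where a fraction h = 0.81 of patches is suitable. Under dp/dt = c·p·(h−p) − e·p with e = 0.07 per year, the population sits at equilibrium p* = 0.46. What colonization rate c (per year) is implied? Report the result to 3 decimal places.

At equilibrium c(h−p*) = e, so c = e/(h−p*).
c = 0.07/(0.81 − 0.46) = 0.07/0.3500 = 0.2000.

0.200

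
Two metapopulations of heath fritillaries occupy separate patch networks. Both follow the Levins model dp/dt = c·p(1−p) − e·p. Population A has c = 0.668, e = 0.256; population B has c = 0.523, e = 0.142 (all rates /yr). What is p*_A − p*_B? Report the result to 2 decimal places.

-0.11

A: p*_A = 1 − 0.256/0.668 = 0.6168.
B: p*_B = 1 − 0.142/0.523 = 0.7285.
p*_A − p*_B = 0.6168 − 0.7285 = -0.1117.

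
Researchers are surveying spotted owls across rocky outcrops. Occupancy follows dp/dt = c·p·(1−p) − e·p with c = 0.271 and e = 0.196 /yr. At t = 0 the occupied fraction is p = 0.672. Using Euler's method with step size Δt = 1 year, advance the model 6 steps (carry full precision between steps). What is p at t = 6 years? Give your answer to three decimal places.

Update rule: p ← p + [c·p·(1−p) − e·p]·Δt with Δt = 1.
p: 0.67200 → 0.60002  (Δp = -0.07198)
p: 0.60002 → 0.54746  (Δp = -0.05257)
p: 0.54746 → 0.50729  (Δp = -0.04016)
p: 0.50729 → 0.47560  (Δp = -0.03169)
p: 0.47560 → 0.44997  (Δp = -0.02563)
p: 0.44997 → 0.42885  (Δp = -0.02112)

0.429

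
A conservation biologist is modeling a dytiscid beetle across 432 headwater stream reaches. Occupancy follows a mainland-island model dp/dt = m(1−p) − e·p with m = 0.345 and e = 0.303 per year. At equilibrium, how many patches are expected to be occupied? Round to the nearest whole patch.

p* = m/(m+e) = 0.345/0.6480 = 0.5324.
Expected occupied patches = N × p* = 432 × 0.5324 = 230.00 ≈ 230.

230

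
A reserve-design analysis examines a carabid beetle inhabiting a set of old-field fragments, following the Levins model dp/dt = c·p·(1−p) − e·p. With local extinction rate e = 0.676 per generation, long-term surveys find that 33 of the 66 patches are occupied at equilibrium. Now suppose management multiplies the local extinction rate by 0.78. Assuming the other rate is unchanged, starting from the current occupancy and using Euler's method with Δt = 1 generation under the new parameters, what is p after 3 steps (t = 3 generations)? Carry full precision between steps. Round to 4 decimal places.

Observed p* = 33/66 = 0.50000.
Balance c(1−p*) = e gives c = e/(1 − 0.50000) = 0.676/0.50000 = 1.35200.
Starting from p₀ = 0.50000; update p ← p + (dp/dt)·Δt with the new parameters.
step 1: Δp = +0.07436, p = 0.57436
step 2: Δp = +0.02768, p = 0.60204
step 3: Δp = +0.00648, p = 0.60852

0.6085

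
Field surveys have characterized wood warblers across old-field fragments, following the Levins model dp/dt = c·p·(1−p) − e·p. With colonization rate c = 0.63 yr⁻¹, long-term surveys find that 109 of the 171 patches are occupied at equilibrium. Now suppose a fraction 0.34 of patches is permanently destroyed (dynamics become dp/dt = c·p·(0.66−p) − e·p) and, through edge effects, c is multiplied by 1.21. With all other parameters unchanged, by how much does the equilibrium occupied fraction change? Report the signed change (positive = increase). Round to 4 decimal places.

-0.2771

Observed p* = 109/171 = 0.63743.
Balance c(1−p*) = e gives e = 0.63×(1 − 0.63743) = 0.22842.
New p* = 0.66 − e/c = 0.66 − 0.22842/0.76230 = 0.36035.
Δp* = 0.36035 − 0.63743 = -0.27708.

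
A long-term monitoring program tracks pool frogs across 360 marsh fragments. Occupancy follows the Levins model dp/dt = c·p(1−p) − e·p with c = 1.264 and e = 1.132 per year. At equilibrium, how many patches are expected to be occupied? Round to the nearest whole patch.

38

p* = 1 − e/c = 1 − 1.132/1.264 = 0.1044.
Expected occupied patches = N × p* = 360 × 0.1044 = 37.59 ≈ 38.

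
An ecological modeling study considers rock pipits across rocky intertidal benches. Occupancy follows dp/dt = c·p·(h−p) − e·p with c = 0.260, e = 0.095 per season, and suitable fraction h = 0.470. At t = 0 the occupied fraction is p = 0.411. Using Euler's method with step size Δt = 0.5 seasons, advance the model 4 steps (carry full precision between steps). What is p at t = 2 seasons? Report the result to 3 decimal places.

0.354

Update rule: p ← p + [c·p·(h−p) − e·p]·Δt with Δt = 0.5.
p: 0.41100 → 0.39463  (Δp = -0.01637)
p: 0.39463 → 0.37975  (Δp = -0.01488)
p: 0.37975 → 0.36617  (Δp = -0.01358)
p: 0.36617 → 0.35372  (Δp = -0.01245)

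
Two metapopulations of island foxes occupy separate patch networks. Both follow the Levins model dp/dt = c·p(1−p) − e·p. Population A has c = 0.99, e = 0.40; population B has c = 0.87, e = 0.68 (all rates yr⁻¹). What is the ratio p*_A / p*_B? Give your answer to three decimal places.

2.729

A: p*_A = 1 − 0.40/0.99 = 0.5960.
B: p*_B = 1 − 0.68/0.87 = 0.2184.
p*_A / p*_B = 0.5960/0.2184 = 2.7289.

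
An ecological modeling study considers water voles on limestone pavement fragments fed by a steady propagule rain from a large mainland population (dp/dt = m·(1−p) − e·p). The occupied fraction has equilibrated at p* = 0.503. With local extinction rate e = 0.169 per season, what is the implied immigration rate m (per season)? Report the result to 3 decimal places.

At equilibrium m(1−p*) = e·p*, so m = e·p*/(1−p*).
m = 0.169 × 0.503 / 0.4970 = 0.0850/0.4970 = 0.1710.

0.171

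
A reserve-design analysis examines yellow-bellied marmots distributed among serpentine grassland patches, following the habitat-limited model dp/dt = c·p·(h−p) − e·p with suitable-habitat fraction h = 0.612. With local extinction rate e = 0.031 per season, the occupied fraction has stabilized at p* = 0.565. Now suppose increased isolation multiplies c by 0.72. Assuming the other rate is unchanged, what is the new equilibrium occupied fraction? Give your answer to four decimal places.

0.5467

Balance c(h−p*) = e gives c = e/(0.612 − 0.56500) = 0.031/0.04700 = 0.65957.
New p* = 0.612 − e/c = 0.612 − 0.03100/0.47489 = 0.54672.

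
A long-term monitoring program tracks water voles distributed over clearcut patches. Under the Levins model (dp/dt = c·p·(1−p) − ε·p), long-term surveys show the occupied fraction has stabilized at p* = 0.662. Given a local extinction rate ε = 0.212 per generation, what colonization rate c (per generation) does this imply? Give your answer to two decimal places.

0.63

At equilibrium c(1−p*) = ε, so c = ε/(1−p*).
c = 0.212/(1 − 0.662) = 0.212/0.3380 = 0.6272.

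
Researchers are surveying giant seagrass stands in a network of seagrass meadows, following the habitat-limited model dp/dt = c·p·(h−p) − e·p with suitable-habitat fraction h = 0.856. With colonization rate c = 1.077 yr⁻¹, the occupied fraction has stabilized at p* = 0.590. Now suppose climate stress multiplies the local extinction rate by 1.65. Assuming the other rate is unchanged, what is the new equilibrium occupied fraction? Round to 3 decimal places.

0.417

Balance c(h−p*) = e gives e = 1.077×(0.856 − 0.59000) = 0.28648.
New p* = 0.856 − e/c = 0.856 − 0.47269/1.07700 = 0.41710.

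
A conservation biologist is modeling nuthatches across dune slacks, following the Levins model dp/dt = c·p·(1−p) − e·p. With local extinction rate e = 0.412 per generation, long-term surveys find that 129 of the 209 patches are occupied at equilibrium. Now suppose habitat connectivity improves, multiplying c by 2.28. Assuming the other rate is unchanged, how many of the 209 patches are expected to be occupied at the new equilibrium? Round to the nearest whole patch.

Observed p* = 129/209 = 0.61722.
Balance c(1−p*) = e gives c = e/(1 − 0.61722) = 0.412/0.38278 = 1.07634.
New p* = 1 − e/c = 1 − 0.41200/2.45406 = 0.83211.
Expected occupied = 209 × 0.83211 = 173.91 ≈ 174.

174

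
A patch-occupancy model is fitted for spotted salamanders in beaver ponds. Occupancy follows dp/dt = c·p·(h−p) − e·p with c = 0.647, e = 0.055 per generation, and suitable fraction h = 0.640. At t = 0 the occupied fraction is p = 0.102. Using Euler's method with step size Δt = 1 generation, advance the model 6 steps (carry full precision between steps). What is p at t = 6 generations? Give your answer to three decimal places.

0.356

Update rule: p ← p + [c·p·(h−p) − e·p]·Δt with Δt = 1.
  1  |  dp/dt·Δt = +0.029895  |  p_1 = 0.131895
  2  |  dp/dt·Δt = +0.036105  |  p_2 = 0.168000
  3  |  dp/dt·Δt = +0.042065  |  p_3 = 0.210065
  4  |  dp/dt·Δt = +0.046880  |  p_4 = 0.256944
  5  |  dp/dt·Δt = +0.049548  |  p_5 = 0.306493
  6  |  dp/dt·Δt = +0.049278  |  p_6 = 0.355771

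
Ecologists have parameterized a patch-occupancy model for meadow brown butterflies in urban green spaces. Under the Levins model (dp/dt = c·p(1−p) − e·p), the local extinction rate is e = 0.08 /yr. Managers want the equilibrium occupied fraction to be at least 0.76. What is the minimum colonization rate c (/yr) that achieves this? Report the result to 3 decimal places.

p* = 1 − e/c ≥ 0.76 requires e/c ≤ 0.2400, i.e. c ≥ e/0.2400.
c_min = 0.08/0.2400 = 0.3333.

0.333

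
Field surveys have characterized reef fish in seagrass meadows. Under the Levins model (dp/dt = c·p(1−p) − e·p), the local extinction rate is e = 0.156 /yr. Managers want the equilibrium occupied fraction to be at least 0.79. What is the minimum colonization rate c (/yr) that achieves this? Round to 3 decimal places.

0.743

p* = 1 − e/c ≥ 0.79 requires e/c ≤ 0.2100, i.e. c ≥ e/0.2100.
c_min = 0.156/0.2100 = 0.7429.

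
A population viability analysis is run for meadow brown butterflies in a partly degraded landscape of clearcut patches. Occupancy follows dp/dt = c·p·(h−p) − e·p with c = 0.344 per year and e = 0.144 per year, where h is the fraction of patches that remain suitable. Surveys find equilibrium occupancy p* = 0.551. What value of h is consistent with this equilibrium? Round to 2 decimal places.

0.97

At equilibrium c(h−p*) = e, so h = p* + e/c.
h = 0.551 + 0.144/0.344 = 0.551 + 0.4186 = 0.9696.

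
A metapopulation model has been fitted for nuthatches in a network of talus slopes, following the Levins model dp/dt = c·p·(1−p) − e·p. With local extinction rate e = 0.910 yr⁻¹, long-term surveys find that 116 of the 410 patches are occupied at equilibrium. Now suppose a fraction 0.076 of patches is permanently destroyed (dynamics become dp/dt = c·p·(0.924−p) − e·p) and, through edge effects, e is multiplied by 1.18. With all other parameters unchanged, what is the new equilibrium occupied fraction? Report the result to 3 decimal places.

0.078

Observed p* = 116/410 = 0.28293.
Balance c(1−p*) = e gives c = e/(1 − 0.28293) = 0.910/0.71707 = 1.26905.
New p* = 0.924 − e/c = 0.924 − 1.07380/1.26905 = 0.07786.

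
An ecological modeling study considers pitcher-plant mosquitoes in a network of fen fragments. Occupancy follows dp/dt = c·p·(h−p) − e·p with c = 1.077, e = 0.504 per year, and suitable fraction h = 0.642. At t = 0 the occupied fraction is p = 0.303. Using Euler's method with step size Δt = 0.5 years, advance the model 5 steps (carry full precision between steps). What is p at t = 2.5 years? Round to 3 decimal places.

Update rule: p ← p + [c·p·(h−p) − e·p]·Δt with Δt = 0.5.
  1  |  dp/dt·Δt = -0.021043  |  p_1 = 0.281957
  2  |  dp/dt·Δt = -0.016386  |  p_2 = 0.265571
  3  |  dp/dt·Δt = -0.013091  |  p_3 = 0.252480
  4  |  dp/dt·Δt = -0.010666  |  p_4 = 0.241814
  5  |  dp/dt·Δt = -0.008826  |  p_5 = 0.232988

0.233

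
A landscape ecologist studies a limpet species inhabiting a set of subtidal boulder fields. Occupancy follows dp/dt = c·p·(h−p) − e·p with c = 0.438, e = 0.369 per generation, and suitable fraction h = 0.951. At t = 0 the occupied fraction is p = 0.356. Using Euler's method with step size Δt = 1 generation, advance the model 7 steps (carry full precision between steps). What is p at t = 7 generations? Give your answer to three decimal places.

Update rule: p ← p + [c·p·(h−p) − e·p]·Δt with Δt = 1.
  1  |  dp/dt·Δt = -0.038587  |  p_1 = 0.317413
  2  |  dp/dt·Δt = -0.029040  |  p_2 = 0.288373
  3  |  dp/dt·Δt = -0.022715  |  p_3 = 0.265658
  4  |  dp/dt·Δt = -0.018283  |  p_4 = 0.247376
  5  |  dp/dt·Δt = -0.015044  |  p_5 = 0.232332
  6  |  dp/dt·Δt = -0.012598  |  p_6 = 0.219734
  7  |  dp/dt·Δt = -0.010702  |  p_7 = 0.209032

0.209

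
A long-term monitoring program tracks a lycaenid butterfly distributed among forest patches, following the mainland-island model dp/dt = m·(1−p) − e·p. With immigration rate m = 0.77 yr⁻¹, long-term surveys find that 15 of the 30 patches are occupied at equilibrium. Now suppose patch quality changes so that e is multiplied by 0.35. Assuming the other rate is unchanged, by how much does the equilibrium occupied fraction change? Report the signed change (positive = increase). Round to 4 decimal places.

0.2407

Observed p* = 15/30 = 0.50000.
Balance m(1−p*) = e·p* gives e = m(1−p*)/p* = 0.77×0.50000/0.50000 = 0.77000.
New p* = m/(m+e) = 0.77000/(0.77000+0.26950) = 0.74074.
Δp* = 0.74074 − 0.50000 = +0.24074.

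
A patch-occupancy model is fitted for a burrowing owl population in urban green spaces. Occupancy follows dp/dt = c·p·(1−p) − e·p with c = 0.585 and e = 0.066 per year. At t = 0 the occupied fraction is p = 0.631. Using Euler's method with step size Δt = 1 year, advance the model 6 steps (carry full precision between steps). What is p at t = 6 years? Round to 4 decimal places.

0.8810

Update rule: p ← p + [c·p·(1−p) − e·p]·Δt with Δt = 1.
  1  |  dp/dt·Δt = +0.094565  |  p_1 = 0.725565
  2  |  dp/dt·Δt = +0.068598  |  p_2 = 0.794163
  3  |  dp/dt·Δt = +0.043214  |  p_3 = 0.837377
  4  |  dp/dt·Δt = +0.024396  |  p_4 = 0.861774
  5  |  dp/dt·Δt = +0.012808  |  p_5 = 0.874582
  6  |  dp/dt·Δt = +0.006445  |  p_6 = 0.881027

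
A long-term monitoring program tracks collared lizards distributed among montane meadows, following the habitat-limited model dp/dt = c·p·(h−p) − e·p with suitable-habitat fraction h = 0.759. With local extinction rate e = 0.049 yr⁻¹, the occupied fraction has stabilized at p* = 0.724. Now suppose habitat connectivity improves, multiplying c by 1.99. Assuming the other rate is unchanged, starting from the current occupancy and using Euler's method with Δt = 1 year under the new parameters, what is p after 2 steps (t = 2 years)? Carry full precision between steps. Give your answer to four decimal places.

Balance c(h−p*) = e gives c = e/(0.759 − 0.72400) = 0.049/0.03500 = 1.40000.
Starting from p₀ = 0.72400; update p ← p + (dp/dt)·Δt with the new parameters.
t = 1: p = 0.72400 + (+0.03512) = 0.75912
t = 2: p = 0.75912 + (-0.03745) = 0.72167

0.7217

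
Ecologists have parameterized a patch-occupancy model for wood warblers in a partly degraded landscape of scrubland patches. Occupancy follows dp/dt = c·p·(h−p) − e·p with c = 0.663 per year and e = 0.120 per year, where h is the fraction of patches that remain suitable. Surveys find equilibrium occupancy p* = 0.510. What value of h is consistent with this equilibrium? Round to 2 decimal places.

At equilibrium c(h−p*) = e, so h = p* + e/c.
h = 0.510 + 0.120/0.663 = 0.510 + 0.1810 = 0.6910.

0.69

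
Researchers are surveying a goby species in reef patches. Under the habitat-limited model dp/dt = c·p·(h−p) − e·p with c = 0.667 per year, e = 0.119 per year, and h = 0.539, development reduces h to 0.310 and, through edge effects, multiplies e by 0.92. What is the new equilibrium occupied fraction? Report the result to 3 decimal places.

0.146

Before: p* = h − e/c = 0.539 − 0.119/0.667 = 0.539 − 0.1784 = 0.3606.
After: c = 0.667, e = 0.10948, h = 0.310; p* = 0.310 − 0.10948/0.667 = 0.1459.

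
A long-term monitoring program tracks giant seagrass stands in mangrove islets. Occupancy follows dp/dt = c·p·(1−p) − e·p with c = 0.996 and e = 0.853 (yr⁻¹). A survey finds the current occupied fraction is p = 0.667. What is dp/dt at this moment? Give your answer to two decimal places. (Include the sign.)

Colonization term: c·p·(1−p) = 0.996×0.667×0.3330 = 0.22122.
Extinction term: e·p = 0.56895.
dp/dt = 0.22122 − 0.56895 = -0.34773.

-0.35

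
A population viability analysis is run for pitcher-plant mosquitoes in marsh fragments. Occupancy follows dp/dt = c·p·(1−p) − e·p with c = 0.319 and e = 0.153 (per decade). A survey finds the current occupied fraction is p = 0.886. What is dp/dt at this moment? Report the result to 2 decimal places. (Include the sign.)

-0.10

Colonization term: c·p·(1−p) = 0.319×0.886×0.1140 = 0.03222.
Extinction term: e·p = 0.13556.
dp/dt = 0.03222 − 0.13556 = -0.10334.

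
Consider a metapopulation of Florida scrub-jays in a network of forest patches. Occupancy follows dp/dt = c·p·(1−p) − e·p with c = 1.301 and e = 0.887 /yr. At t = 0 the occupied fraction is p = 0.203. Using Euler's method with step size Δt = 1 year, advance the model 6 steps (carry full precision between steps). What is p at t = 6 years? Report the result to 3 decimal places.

Update rule: p ← p + [c·p·(1−p) − e·p]·Δt with Δt = 1.
p: 0.20300 → 0.23343  (Δp = +0.03043)
p: 0.23343 → 0.25918  (Δp = +0.02575)
p: 0.25918 → 0.27909  (Δp = +0.01991)
p: 0.27909 → 0.29329  (Δp = +0.01421)
p: 0.29329 → 0.30280  (Δp = +0.00951)
p: 0.30280 → 0.30888  (Δp = +0.00607)

0.309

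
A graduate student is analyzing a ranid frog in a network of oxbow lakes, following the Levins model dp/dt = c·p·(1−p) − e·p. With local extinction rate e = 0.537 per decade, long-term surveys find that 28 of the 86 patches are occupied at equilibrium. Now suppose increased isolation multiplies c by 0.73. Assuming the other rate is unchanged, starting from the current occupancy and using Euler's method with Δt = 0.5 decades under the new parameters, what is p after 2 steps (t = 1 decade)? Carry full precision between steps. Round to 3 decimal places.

Observed p* = 28/86 = 0.32558.
Balance c(1−p*) = e gives c = e/(1 − 0.32558) = 0.537/0.67442 = 0.79624.
Starting from p₀ = 0.32558; update p ← p + (dp/dt)·Δt with the new parameters.
step 1: Δp = -0.02360, p = 0.30198
step 2: Δp = -0.01982, p = 0.28216

0.282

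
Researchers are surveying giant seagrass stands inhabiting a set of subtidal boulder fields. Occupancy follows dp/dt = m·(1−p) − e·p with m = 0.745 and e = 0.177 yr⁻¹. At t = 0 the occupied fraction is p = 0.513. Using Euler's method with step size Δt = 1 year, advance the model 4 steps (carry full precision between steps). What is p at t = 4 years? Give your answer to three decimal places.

Update rule: p ← p + [m·(1−p) − e·p]·Δt with Δt = 1.
p: 0.51300 → 0.78501  (Δp = +0.27201)
p: 0.78501 → 0.80623  (Δp = +0.02122)
p: 0.80623 → 0.80789  (Δp = +0.00165)
p: 0.80789 → 0.80802  (Δp = +0.00013)

0.808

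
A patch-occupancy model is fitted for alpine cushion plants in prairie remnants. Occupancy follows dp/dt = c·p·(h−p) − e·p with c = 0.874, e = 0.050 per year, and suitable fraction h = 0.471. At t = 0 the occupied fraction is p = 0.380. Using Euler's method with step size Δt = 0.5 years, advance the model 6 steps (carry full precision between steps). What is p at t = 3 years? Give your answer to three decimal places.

0.403

Update rule: p ← p + [c·p·(h−p) − e·p]·Δt with Δt = 0.5.
t = 0.5: p = 0.38000 + (+0.00561) = 0.38561
t = 1: p = 0.38561 + (+0.00475) = 0.39036
t = 1.5: p = 0.39036 + (+0.00400) = 0.39436
t = 2: p = 0.39436 + (+0.00335) = 0.39771
t = 2.5: p = 0.39771 + (+0.00280) = 0.40050
t = 3: p = 0.40050 + (+0.00233) = 0.40283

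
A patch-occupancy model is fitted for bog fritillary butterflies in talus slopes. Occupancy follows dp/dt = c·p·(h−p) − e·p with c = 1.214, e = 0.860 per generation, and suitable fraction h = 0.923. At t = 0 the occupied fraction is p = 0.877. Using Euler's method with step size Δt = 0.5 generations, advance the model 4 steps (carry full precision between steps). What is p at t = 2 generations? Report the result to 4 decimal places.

Update rule: p ← p + [c·p·(h−p) − e·p]·Δt with Δt = 0.5.
  1  |  dp/dt·Δt = -0.352622  |  p_1 = 0.524378
  2  |  dp/dt·Δt = -0.098602  |  p_2 = 0.425776
  3  |  dp/dt·Δt = -0.054578  |  p_3 = 0.371198
  4  |  dp/dt·Δt = -0.035285  |  p_4 = 0.335913

0.3359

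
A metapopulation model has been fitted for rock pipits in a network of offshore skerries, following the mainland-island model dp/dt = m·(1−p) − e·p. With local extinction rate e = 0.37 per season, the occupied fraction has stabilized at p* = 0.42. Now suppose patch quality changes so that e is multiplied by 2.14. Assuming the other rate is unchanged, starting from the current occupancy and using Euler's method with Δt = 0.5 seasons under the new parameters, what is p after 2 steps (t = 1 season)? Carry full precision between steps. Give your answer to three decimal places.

Balance m(1−p*) = e·p* gives m = e·p*/(1−p*) = 0.37×0.42000/0.58000 = 0.26793.
Starting from p₀ = 0.42000; update p ← p + (dp/dt)·Δt with the new parameters.
  1  |  dp/dt·Δt = -0.088578  |  p_1 = 0.331422
  2  |  dp/dt·Δt = -0.041644  |  p_2 = 0.289778

0.290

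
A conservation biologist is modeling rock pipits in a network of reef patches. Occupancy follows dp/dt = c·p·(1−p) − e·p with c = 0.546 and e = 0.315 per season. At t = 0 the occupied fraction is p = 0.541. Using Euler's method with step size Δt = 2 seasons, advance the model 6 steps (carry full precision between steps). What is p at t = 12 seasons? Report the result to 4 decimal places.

Update rule: p ← p + [c·p·(1−p) − e·p]·Δt with Δt = 2.
t = 2: p = 0.54100 + (-0.06967) = 0.47133
t = 4: p = 0.47133 + (-0.02484) = 0.44650
t = 6: p = 0.44650 + (-0.01142) = 0.43508
t = 8: p = 0.43508 + (-0.00570) = 0.42938
t = 10: p = 0.42938 + (-0.00295) = 0.42642
t = 12: p = 0.42642 + (-0.00156) = 0.42486

0.4249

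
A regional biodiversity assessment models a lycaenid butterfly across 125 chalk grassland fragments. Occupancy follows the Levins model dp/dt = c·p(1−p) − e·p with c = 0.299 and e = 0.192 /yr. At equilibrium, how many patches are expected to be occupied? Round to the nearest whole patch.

45

p* = 1 − e/c = 1 − 0.192/0.299 = 0.3579.
Expected occupied patches = N × p* = 125 × 0.3579 = 44.73 ≈ 45.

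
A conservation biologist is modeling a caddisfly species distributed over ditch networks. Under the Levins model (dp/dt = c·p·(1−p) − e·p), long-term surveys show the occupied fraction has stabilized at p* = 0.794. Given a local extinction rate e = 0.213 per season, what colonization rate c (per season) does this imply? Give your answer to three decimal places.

At equilibrium c(1−p*) = e, so c = e/(1−p*).
c = 0.213/(1 − 0.794) = 0.213/0.2060 = 1.0340.

1.034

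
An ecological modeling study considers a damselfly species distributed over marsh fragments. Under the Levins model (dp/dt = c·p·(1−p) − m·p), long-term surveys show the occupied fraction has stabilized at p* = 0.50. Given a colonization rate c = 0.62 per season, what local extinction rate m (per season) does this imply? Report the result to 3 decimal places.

0.310

At equilibrium c(1−p*) = m.
m = 0.62 × (1 − 0.50) = 0.62 × 0.5000 = 0.3100.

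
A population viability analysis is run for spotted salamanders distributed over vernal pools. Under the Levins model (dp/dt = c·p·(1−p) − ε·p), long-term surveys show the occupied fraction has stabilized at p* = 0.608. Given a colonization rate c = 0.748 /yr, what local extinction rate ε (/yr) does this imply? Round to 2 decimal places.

At equilibrium c(1−p*) = ε.
ε = 0.748 × (1 − 0.608) = 0.748 × 0.3920 = 0.2932.

0.29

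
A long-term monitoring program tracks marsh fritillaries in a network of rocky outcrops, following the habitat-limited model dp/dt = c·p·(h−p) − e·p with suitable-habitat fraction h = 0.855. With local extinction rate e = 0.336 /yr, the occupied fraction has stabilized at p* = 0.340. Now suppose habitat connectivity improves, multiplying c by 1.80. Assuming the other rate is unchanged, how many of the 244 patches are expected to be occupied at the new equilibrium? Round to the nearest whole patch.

Balance c(h−p*) = e gives c = e/(0.855 − 0.34000) = 0.336/0.51500 = 0.65243.
New p* = 0.855 − e/c = 0.855 − 0.33600/1.17437 = 0.56889.
Expected occupied = 244 × 0.56889 = 138.81 ≈ 139.

139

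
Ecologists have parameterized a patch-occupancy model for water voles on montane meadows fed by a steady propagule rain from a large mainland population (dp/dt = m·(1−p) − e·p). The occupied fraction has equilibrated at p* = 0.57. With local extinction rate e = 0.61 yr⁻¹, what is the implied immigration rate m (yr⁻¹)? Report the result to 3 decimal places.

0.809

At equilibrium m(1−p*) = e·p*, so m = e·p*/(1−p*).
m = 0.61 × 0.57 / 0.4300 = 0.3477/0.4300 = 0.8086.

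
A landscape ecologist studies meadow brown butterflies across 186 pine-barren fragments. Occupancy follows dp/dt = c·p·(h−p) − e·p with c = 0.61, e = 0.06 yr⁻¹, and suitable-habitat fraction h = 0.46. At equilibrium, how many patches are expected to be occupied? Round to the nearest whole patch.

67

p* = h − e/c = 0.46 − 0.0984 = 0.3616.
Expected occupied patches = N × p* = 186 × 0.3616 = 67.26 ≈ 67.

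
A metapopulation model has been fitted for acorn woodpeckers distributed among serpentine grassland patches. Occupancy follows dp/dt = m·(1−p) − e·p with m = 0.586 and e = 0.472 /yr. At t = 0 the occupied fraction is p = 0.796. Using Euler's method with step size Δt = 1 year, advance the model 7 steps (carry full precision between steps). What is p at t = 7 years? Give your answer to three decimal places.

Update rule: p ← p + [m·(1−p) − e·p]·Δt with Δt = 1.
step 1: Δp = -0.25617, p = 0.53983
step 2: Δp = +0.01486, p = 0.55469
step 3: Δp = -0.00086, p = 0.55383
step 4: Δp = +0.00005, p = 0.55388
step 5: Δp = -0.00000, p = 0.55388
step 6: Δp = +0.00000, p = 0.55388
step 7: Δp = -0.00000, p = 0.55388

0.554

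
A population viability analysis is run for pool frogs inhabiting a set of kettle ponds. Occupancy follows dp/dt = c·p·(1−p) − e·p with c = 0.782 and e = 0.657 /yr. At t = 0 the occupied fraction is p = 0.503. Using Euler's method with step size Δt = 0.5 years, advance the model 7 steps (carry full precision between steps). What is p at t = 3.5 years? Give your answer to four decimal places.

Update rule: p ← p + [c·p·(1−p) − e·p]·Δt with Δt = 0.5.
step 1: Δp = -0.06749, p = 0.43551
step 2: Δp = -0.04694, p = 0.38857
step 3: Δp = -0.03475, p = 0.35382
step 4: Δp = -0.02683, p = 0.32698
step 5: Δp = -0.02137, p = 0.30562
step 6: Δp = -0.01742, p = 0.28820
step 7: Δp = -0.01446, p = 0.27373

0.2737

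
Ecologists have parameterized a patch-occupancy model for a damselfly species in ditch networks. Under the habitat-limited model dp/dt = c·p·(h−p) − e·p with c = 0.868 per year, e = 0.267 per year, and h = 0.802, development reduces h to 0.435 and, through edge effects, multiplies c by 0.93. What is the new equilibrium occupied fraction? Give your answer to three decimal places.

0.104

Before: p* = h − e/c = 0.802 − 0.267/0.868 = 0.802 − 0.3076 = 0.4944.
After: c = 0.80724, e = 0.267, h = 0.435; p* = 0.435 − 0.267/0.80724 = 0.1042.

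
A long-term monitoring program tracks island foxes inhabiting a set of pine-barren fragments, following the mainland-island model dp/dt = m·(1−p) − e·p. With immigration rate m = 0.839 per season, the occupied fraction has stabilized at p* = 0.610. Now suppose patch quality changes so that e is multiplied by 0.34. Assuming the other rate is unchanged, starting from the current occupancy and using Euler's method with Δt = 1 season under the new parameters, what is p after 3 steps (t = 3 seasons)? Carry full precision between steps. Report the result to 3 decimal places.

Balance m(1−p*) = e·p* gives e = m(1−p*)/p* = 0.839×0.39000/0.61000 = 0.53641.
Starting from p₀ = 0.61000; update p ← p + (dp/dt)·Δt with the new parameters.
step 1: Δp = +0.21596, p = 0.82596
step 2: Δp = -0.00462, p = 0.82134
step 3: Δp = +0.00010, p = 0.82144

0.821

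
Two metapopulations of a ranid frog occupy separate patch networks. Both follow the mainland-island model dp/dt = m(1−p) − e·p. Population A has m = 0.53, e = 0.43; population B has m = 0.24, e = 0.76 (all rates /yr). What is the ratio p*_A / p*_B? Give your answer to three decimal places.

A: p*_A = m/(m+e) = 0.53/0.9600 = 0.5521.
B: p*_B = 0.24/1.0000 = 0.2400.
p*_A / p*_B = 0.5521/0.2400 = 2.3003.

2.300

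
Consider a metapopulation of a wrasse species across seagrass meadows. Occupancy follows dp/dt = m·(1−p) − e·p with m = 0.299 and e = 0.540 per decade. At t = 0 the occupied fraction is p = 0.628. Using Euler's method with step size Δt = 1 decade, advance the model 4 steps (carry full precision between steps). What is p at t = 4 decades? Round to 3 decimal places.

Update rule: p ← p + [m·(1−p) − e·p]·Δt with Δt = 1.
  1  |  dp/dt·Δt = -0.227892  |  p_1 = 0.400108
  2  |  dp/dt·Δt = -0.036691  |  p_2 = 0.363417
  3  |  dp/dt·Δt = -0.005907  |  p_3 = 0.357510
  4  |  dp/dt·Δt = -0.000951  |  p_4 = 0.356559

0.357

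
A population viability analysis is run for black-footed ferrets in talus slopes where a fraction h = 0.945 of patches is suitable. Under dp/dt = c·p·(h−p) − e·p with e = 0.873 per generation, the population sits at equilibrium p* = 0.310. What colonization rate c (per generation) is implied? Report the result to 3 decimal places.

1.375

At equilibrium c(h−p*) = e, so c = e/(h−p*).
c = 0.873/(0.945 − 0.310) = 0.873/0.6350 = 1.3748.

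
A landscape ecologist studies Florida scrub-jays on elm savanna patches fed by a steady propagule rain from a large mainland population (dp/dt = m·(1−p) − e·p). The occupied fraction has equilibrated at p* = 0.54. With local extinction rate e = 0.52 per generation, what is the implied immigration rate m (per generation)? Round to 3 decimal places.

At equilibrium m(1−p*) = e·p*, so m = e·p*/(1−p*).
m = 0.52 × 0.54 / 0.4600 = 0.2808/0.4600 = 0.6104.

0.610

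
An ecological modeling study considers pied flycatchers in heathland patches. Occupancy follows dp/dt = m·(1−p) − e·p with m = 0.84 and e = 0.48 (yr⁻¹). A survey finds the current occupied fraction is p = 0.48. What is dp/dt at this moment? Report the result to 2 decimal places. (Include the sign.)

Colonization term: m·(1−p) = 0.84×0.5200 = 0.43680.
Extinction term: e·p = 0.23040.
dp/dt = 0.43680 − 0.23040 = 0.20640.

0.21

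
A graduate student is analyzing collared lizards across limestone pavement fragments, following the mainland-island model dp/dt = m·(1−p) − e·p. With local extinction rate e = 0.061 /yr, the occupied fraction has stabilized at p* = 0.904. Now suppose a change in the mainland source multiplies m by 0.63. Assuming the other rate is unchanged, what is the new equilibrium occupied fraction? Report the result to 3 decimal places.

Balance m(1−p*) = e·p* gives m = e·p*/(1−p*) = 0.061×0.90400/0.09600 = 0.57442.
New p* = m/(m+e) = 0.36188/(0.36188+0.06100) = 0.85575.

0.856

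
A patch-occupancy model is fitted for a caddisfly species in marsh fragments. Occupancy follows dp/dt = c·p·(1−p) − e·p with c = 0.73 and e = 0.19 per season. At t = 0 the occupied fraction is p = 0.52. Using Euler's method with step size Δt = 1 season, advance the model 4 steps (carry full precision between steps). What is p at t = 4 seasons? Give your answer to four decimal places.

Update rule: p ← p + [c·p·(1−p) − e·p]·Δt with Δt = 1.
  1  |  dp/dt·Δt = +0.083408  |  p_1 = 0.603408
  2  |  dp/dt·Δt = +0.060046  |  p_2 = 0.663454
  3  |  dp/dt·Δt = +0.036940  |  p_3 = 0.700394
  4  |  dp/dt·Δt = +0.020110  |  p_4 = 0.720504

0.7205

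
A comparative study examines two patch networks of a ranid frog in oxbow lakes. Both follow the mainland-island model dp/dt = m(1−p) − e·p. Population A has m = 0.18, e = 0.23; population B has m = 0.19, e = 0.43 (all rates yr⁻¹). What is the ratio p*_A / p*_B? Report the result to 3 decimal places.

1.433

A: p*_A = m/(m+e) = 0.18/0.4100 = 0.4390.
B: p*_B = 0.19/0.6200 = 0.3065.
p*_A / p*_B = 0.4390/0.3065 = 1.4326.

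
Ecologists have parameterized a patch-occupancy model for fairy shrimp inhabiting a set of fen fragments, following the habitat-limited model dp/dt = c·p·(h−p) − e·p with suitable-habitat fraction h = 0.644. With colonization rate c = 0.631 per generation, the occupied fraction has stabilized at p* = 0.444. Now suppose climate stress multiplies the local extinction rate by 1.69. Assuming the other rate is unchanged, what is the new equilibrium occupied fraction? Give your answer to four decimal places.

Balance c(h−p*) = e gives e = 0.631×(0.644 − 0.44400) = 0.12620.
New p* = 0.644 − e/c = 0.644 − 0.21328/0.63100 = 0.30600.

0.3060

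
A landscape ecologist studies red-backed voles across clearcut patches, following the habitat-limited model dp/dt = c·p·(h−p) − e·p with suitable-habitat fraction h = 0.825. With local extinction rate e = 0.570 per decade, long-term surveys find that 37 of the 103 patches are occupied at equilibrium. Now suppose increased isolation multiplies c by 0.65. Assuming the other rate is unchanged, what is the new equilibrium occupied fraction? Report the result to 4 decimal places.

0.1084

Observed p* = 37/103 = 0.35922.
Balance c(h−p*) = e gives c = e/(0.825 − 0.35922) = 0.570/0.46578 = 1.22375.
New p* = 0.825 − e/c = 0.825 − 0.57000/0.79544 = 0.10842.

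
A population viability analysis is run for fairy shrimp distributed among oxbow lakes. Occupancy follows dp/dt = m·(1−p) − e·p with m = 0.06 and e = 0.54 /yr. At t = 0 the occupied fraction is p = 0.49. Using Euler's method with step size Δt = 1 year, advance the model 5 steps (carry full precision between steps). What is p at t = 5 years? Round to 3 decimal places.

0.104

Update rule: p ← p + [m·(1−p) − e·p]·Δt with Δt = 1.
  1  |  dp/dt·Δt = -0.234000  |  p_1 = 0.256000
  2  |  dp/dt·Δt = -0.093600  |  p_2 = 0.162400
  3  |  dp/dt·Δt = -0.037440  |  p_3 = 0.124960
  4  |  dp/dt·Δt = -0.014976  |  p_4 = 0.109984
  5  |  dp/dt·Δt = -0.005990  |  p_5 = 0.103994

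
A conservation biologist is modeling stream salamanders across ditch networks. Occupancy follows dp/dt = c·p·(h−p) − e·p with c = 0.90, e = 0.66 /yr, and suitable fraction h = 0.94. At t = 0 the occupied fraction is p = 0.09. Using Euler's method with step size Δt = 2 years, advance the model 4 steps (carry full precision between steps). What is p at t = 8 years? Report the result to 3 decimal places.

0.162

Update rule: p ← p + [c·p·(h−p) − e·p]·Δt with Δt = 2.
t = 2: p = 0.09000 + (+0.01890) = 0.10890
t = 4: p = 0.10890 + (+0.01916) = 0.12806
t = 6: p = 0.12806 + (+0.01812) = 0.14618
t = 8: p = 0.14618 + (+0.01591) = 0.16210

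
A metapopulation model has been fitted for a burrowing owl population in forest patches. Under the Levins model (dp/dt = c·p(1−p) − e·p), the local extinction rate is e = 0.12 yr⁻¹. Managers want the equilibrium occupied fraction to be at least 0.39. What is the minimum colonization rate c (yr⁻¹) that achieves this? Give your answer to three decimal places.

0.197

p* = 1 − e/c ≥ 0.39 requires e/c ≤ 0.6100, i.e. c ≥ e/0.6100.
c_min = 0.12/0.6100 = 0.1967.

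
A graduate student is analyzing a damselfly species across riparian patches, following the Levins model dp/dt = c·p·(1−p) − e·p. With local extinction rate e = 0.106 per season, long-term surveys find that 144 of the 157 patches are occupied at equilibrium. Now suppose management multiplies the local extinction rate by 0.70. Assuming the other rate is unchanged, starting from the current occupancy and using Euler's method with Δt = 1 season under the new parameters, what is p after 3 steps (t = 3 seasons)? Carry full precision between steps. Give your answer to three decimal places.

0.942

Observed p* = 144/157 = 0.91720.
Balance c(1−p*) = e gives c = e/(1 − 0.91720) = 0.106/0.08280 = 1.28015.
Starting from p₀ = 0.91720; update p ← p + (dp/dt)·Δt with the new parameters.
  1  |  dp/dt·Δt = +0.029167  |  p_1 = 0.946364
  2  |  dp/dt·Δt = -0.005241  |  p_2 = 0.941123
  3  |  dp/dt·Δt = +0.001102  |  p_3 = 0.942226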